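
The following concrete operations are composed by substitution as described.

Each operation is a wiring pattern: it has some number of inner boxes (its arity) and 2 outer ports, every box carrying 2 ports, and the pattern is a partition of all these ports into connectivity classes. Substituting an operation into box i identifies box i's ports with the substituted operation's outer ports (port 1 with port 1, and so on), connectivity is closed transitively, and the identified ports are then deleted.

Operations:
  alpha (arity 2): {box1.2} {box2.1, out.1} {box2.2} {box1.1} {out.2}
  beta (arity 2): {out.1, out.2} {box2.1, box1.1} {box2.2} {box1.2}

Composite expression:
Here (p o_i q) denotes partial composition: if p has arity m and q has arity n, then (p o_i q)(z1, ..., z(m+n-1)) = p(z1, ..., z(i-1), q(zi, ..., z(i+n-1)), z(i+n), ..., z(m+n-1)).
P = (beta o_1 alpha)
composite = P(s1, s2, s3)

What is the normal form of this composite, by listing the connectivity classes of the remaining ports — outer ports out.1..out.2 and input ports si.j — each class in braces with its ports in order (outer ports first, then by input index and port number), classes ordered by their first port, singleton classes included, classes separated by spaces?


{out.1, out.2} {s1.1} {s1.2} {s2.1, s3.1} {s2.2} {s3.2}

Two ports join when wires chain via beta-identified ports.
stage alpha: inputs (s1, s2), connectivity {out.1, s2.1} {out.2} {s1.1} {s1.2} {s2.2}, out.j its boundary
stage beta: inputs (s1, s2, s3), connectivity {out.1, out.2} {s1.1} {s1.2} {s2.1, s3.1} {s2.2} {s3.2}, out.j its boundary


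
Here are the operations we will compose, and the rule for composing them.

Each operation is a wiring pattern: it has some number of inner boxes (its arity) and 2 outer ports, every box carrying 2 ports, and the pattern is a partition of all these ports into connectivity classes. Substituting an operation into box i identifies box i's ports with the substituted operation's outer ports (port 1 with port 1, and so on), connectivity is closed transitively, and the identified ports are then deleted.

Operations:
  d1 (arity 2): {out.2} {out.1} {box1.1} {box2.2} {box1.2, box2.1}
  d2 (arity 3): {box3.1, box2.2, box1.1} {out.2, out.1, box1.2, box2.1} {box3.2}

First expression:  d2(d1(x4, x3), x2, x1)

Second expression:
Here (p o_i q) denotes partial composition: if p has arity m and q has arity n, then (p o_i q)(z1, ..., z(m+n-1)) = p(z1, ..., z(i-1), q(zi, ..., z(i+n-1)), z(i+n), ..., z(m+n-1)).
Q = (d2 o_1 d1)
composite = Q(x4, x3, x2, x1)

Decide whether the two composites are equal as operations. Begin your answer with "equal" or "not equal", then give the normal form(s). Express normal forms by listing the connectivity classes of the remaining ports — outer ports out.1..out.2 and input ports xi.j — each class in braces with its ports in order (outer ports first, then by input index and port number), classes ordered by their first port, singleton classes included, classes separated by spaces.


equal — both sides give {out.1, out.2, x2.1} {x1.1, x2.2} {x1.2} {x3.1, x4.2} {x3.2} {x4.1}


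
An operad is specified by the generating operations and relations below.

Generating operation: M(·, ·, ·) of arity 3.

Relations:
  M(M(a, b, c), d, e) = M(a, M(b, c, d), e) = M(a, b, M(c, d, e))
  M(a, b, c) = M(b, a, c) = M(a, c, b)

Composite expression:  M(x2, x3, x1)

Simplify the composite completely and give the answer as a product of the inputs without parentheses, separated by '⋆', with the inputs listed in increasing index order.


x1 ⋆ x2 ⋆ x3

Key point: M commutes, so take the x-inputs in any fixed order.
M(x2, x3, x1) reduces to x2 ⋆ x3 ⋆ x1
sorting the factors by input index: x1 ⋆ x2 ⋆ x3


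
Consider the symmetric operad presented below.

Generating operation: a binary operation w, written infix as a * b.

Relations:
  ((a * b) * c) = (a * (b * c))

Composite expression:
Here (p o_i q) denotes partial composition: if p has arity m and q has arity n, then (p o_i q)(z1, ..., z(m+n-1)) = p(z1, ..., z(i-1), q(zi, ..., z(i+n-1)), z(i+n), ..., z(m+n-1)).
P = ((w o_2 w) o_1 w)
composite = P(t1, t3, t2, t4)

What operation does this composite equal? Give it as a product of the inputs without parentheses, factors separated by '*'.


t1 * t3 * t2 * t4

Key point: w is associative — brackets drop, the t-order remains.
(t1 * t3) reduces to t1 * t3
(t2 * t4) reduces to t2 * t4
((t1 * t3) * (t2 * t4)) reduces to t1 * t3 * t2 * t4


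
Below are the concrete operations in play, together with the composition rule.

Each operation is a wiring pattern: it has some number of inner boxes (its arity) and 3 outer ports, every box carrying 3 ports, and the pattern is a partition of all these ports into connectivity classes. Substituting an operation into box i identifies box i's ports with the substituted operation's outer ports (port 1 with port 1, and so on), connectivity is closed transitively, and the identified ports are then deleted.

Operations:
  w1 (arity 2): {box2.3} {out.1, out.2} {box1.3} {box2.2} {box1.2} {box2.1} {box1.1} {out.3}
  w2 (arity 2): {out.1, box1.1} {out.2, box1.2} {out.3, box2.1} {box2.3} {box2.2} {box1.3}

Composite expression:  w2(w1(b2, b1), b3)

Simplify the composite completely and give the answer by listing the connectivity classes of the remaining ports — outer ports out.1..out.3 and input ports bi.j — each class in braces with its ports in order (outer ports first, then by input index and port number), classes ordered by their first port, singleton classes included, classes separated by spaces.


{out.1, out.2} {out.3, b3.1} {b1.1} {b1.2} {b1.3} {b2.1} {b2.2} {b2.3} {b3.2} {b3.3}

Connectivity passes through glued w2-boundaries; trace each wire chain.
composing w1 on (b2, b1), with out.j its own outer ports: {out.1, out.2} {out.3} {b1.1} {b1.2} {b1.3} {b2.1} {b2.2} {b2.3}
composing w2 on (b2, b1, b3), with out.j its own outer ports: {out.1, out.2} {out.3, b3.1} {b1.1} {b1.2} {b1.3} {b2.1} {b2.2} {b2.3} {b3.2} {b3.3}


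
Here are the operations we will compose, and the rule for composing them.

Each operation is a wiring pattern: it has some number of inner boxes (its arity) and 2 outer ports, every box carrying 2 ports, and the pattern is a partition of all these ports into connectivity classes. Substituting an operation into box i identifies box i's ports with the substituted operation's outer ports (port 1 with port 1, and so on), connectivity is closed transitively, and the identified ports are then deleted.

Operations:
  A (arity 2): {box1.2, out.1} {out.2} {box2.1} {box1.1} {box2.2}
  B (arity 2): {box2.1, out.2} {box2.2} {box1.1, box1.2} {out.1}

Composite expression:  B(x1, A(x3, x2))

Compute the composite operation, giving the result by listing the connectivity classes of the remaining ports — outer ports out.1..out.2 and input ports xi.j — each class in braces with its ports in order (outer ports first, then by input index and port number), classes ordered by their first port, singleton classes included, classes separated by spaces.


{out.1} {out.2, x3.2} {x1.1, x1.2} {x2.1} {x2.2} {x3.1}


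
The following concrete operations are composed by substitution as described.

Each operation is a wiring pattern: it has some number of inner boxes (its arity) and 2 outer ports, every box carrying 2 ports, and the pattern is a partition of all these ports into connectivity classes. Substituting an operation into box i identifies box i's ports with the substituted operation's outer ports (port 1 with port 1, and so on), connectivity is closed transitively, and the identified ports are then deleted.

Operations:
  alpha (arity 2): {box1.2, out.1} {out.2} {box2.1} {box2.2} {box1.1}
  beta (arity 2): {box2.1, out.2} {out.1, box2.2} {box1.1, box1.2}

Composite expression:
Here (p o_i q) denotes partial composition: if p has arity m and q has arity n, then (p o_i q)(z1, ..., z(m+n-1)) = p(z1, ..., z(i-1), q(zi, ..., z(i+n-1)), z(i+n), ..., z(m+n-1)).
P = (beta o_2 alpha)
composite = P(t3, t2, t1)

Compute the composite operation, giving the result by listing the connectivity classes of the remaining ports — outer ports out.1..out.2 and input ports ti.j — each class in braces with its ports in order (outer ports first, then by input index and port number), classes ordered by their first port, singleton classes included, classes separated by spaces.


{out.1} {out.2, t2.2} {t1.1} {t1.2} {t2.1} {t3.1, t3.2}

Two ports join when wires chain via beta-identified ports.
alpha over (t2, t1) gives {out.1, t2.2} {out.2} {t1.1} {t1.2} {t2.1}, out.j being that stage's outer ports
beta over (t3, t2, t1) gives {out.1} {out.2, t2.2} {t1.1} {t1.2} {t2.1} {t3.1, t3.2}, out.j being that stage's outer ports


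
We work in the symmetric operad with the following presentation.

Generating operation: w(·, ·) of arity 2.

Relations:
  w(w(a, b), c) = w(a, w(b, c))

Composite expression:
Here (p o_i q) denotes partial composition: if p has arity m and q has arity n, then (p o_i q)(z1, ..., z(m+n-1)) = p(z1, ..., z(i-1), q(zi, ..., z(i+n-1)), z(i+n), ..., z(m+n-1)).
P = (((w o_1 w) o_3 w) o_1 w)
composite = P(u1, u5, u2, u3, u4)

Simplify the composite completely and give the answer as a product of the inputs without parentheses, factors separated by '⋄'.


u1 ⋄ u5 ⋄ u2 ⋄ u3 ⋄ u4

Every regrouping of w is equal, so read the u-inputs in written order.
w(u1, u5) unparenthesizes to u1 ⋄ u5
w(w(u1, u5), u2) unparenthesizes to u1 ⋄ u5 ⋄ u2
w(u3, u4) unparenthesizes to u3 ⋄ u4
w(w(w(u1, u5), u2), w(u3, u4)) unparenthesizes to u1 ⋄ u5 ⋄ u2 ⋄ u3 ⋄ u4


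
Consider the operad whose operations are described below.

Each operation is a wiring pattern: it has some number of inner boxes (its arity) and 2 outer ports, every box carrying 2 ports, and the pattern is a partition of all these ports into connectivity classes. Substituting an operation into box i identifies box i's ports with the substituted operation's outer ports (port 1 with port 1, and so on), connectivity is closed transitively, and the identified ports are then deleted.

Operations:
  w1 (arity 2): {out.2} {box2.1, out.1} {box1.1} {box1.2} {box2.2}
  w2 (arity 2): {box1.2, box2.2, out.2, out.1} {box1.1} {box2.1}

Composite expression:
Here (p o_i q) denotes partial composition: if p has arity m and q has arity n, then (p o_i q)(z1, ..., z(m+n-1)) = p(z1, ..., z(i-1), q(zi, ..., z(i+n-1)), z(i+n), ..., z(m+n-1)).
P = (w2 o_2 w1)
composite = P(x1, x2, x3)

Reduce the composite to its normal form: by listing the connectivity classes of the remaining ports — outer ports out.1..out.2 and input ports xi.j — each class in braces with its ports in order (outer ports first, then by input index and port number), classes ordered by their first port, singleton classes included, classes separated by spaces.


{out.1, out.2, x1.2} {x1.1} {x2.1} {x2.2} {x3.1} {x3.2}

Reachability decides: close wires over w2-identified ports.
the subtree at w1 composes to {out.1, x3.1} {out.2} {x2.1} {x2.2} {x3.2} on (x2, x3); out.j = own outer ports
the subtree at w2 composes to {out.1, out.2, x1.2} {x1.1} {x2.1} {x2.2} {x3.1} {x3.2} on (x1, x2, x3); out.j = own outer ports


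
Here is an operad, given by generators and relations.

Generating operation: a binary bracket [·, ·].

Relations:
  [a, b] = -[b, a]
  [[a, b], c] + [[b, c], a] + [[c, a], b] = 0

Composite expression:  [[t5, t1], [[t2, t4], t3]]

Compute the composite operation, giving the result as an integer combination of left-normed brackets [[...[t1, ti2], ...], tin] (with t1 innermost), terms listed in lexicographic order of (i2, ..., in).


Expand each bracket as ab - ba; the t1-initial words give the coefficients.
Composite bracket: [[t5, t1], [[t2, t4], t3]]
The bracket unfolds into 16 signed words via [a, b] = ab - ba (2^4 = 16).
The t1-initial words carry the normal form:
  from t1t5t2t4t3, sign -1: term -[[[[t1, t5], t2], t4], t3]
  from t1t5t3t2t4, sign +1: term +[[[[t1, t5], t3], t2], t4]
  from t1t5t3t4t2, sign -1: term -[[[[t1, t5], t3], t4], t2]
  from t1t5t4t2t3, sign +1: term +[[[[t1, t5], t4], t2], t3]

-[[[[t1, t5], t2], t4], t3] + [[[[t1, t5], t3], t2], t4] - [[[[t1, t5], t3], t4], t2] + [[[[t1, t5], t4], t2], t3]


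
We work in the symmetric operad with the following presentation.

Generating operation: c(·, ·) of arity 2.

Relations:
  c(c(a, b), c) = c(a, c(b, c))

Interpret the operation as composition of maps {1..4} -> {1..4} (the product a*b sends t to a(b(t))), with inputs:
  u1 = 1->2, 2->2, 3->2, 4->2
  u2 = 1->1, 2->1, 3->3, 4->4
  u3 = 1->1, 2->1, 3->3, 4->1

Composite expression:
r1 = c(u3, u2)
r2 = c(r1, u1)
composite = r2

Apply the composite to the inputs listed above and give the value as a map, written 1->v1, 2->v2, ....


1->1, 2->1, 3->1, 4->1

c(u3, u2) = 1->1, 2->1, 3->3, 4->1
c(c(u3, u2), u1) = 1->1, 2->1, 3->1, 4->1


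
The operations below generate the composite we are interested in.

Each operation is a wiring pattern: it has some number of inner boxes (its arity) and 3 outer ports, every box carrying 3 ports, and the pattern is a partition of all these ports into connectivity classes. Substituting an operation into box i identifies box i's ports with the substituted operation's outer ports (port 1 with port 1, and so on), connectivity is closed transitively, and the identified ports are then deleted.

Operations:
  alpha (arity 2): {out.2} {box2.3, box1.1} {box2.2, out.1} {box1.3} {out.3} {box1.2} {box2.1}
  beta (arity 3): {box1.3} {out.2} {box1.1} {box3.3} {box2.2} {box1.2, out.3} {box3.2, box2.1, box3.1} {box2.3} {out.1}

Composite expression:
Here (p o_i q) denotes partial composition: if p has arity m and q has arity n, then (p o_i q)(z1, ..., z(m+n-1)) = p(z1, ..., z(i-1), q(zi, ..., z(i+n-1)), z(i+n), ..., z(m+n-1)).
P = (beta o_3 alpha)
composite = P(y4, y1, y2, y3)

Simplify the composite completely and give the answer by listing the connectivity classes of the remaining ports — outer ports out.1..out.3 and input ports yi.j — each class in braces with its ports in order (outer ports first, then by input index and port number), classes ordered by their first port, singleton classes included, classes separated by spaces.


{out.1} {out.2} {out.3, y4.2} {y1.1, y3.2} {y1.2} {y1.3} {y2.1, y3.3} {y2.2} {y2.3} {y3.1} {y4.1} {y4.3}

Reachability decides: close wires over beta-identified ports.
through alpha, on inputs (y2, y3): {out.1, y3.2} {out.2} {out.3} {y2.1, y3.3} {y2.2} {y2.3} {y3.1} (out.j = stage outer ports)
through beta, on inputs (y4, y1, y2, y3): {out.1} {out.2} {out.3, y4.2} {y1.1, y3.2} {y1.2} {y1.3} {y2.1, y3.3} {y2.2} {y2.3} {y3.1} {y4.1} {y4.3} (out.j = stage outer ports)


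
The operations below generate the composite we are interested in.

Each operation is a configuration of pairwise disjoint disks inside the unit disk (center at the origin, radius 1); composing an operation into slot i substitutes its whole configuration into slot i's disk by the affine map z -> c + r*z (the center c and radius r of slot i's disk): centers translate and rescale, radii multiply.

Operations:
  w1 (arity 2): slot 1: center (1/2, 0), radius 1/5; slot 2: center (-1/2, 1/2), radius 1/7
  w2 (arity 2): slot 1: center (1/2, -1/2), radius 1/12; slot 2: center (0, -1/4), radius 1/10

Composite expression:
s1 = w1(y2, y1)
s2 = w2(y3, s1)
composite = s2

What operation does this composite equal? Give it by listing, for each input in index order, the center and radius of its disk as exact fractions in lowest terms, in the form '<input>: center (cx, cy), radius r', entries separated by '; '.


y1: center (-1/20, -1/5), radius 1/70; y2: center (1/20, -1/4), radius 1/50; y3: center (1/2, -1/2), radius 1/12

Each y-disk chains the slot maps above it in w2; radii multiply.
tracing y3 down its 1-map path: center (1/2, -1/2), radius 1/12
tracing y2 down its 2-map path: center (1/20, -1/4), radius 1/50
tracing y1 down its 2-map path: center (-1/20, -1/5), radius 1/70


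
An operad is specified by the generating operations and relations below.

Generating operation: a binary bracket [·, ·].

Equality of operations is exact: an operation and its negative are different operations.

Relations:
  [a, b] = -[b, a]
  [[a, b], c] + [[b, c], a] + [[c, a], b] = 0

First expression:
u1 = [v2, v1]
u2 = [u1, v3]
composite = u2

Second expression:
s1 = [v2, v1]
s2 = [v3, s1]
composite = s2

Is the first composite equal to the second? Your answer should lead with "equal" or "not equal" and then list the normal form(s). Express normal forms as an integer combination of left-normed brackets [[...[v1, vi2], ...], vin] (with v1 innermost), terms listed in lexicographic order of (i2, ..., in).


not equal — first -[[v1, v2], v3], second [[v1, v2], v3]

The first expression reduces to -[[v1, v2], v3]
The second expression reduces to [[v1, v2], v3]
They disagree, so not equal.


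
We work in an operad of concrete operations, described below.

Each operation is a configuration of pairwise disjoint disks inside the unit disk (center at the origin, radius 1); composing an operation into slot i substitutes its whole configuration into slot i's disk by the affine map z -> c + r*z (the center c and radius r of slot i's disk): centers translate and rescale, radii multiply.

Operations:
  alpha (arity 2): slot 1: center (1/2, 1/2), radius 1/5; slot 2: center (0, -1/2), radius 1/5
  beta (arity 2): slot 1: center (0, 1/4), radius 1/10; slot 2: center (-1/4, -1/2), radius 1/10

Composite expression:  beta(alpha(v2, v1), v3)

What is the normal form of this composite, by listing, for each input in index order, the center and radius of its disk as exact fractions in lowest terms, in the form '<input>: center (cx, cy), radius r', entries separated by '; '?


v1: center (0, 1/5), radius 1/50; v2: center (1/20, 3/10), radius 1/50; v3: center (-1/4, -1/2), radius 1/10

Affine substitution under beta: radii multiply and v-centers shift.
v2: after 2 affine steps, its disk has center (1/20, 3/10), radius 1/50
v1: after 2 affine steps, its disk has center (0, 1/5), radius 1/50
v3: after 1 affine step, its disk has center (-1/4, -1/2), radius 1/10


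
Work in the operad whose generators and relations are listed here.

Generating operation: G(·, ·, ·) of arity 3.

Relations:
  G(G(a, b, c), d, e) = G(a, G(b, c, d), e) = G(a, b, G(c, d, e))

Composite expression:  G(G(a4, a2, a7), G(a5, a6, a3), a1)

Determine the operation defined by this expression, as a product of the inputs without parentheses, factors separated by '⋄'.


a4 ⋄ a2 ⋄ a7 ⋄ a5 ⋄ a6 ⋄ a3 ⋄ a1

All parenthesizations of G agree; list the a-inputs left to right.
G(a4, a2, a7) unparenthesizes to a4 ⋄ a2 ⋄ a7
G(a5, a6, a3) unparenthesizes to a5 ⋄ a6 ⋄ a3
G(G(a4, a2, a7), G(a5, a6, a3), a1) unparenthesizes to a4 ⋄ a2 ⋄ a7 ⋄ a5 ⋄ a6 ⋄ a3 ⋄ a1


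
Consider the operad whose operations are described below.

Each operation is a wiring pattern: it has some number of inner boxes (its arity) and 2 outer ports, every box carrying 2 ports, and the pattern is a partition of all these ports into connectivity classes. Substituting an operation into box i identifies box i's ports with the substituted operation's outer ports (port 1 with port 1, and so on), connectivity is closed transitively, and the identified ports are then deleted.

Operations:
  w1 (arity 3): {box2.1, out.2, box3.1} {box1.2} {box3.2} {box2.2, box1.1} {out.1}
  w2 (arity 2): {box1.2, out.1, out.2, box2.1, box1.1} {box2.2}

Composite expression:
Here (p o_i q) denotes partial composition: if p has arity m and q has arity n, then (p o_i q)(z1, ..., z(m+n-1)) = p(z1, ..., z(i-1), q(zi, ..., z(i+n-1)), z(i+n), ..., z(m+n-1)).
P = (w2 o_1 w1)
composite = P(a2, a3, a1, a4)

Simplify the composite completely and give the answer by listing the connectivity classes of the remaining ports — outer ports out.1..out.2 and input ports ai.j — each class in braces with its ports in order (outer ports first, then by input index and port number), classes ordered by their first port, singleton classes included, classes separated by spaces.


Substituting into w2 glues patterns; closure does the rest.
w1 over (a2, a3, a1) gives {out.1} {out.2, a1.1, a3.1} {a1.2} {a2.1, a3.2} {a2.2}, out.j being that stage's outer ports
w2 over (a2, a3, a1, a4) gives {out.1, out.2, a1.1, a3.1, a4.1} {a1.2} {a2.1, a3.2} {a2.2} {a4.2}, out.j being that stage's outer ports

{out.1, out.2, a1.1, a3.1, a4.1} {a1.2} {a2.1, a3.2} {a2.2} {a4.2}


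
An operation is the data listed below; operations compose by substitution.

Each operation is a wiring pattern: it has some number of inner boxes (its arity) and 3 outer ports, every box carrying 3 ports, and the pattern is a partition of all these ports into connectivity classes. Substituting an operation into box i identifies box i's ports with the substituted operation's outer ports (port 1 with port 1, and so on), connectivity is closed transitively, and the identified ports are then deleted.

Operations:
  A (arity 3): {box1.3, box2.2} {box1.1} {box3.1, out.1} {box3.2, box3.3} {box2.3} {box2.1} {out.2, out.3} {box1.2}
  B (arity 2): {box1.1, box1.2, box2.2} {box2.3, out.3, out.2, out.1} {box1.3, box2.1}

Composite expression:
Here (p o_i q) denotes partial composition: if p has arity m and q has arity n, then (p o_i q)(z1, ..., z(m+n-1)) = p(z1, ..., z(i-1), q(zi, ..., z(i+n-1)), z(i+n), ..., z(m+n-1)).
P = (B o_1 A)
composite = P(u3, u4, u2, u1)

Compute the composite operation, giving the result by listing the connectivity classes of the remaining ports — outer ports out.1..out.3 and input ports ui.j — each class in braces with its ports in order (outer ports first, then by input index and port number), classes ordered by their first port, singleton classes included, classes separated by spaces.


{out.1, out.2, out.3, u1.3} {u1.1, u1.2, u2.1} {u2.2, u2.3} {u3.1} {u3.2} {u3.3, u4.2} {u4.1} {u4.3}


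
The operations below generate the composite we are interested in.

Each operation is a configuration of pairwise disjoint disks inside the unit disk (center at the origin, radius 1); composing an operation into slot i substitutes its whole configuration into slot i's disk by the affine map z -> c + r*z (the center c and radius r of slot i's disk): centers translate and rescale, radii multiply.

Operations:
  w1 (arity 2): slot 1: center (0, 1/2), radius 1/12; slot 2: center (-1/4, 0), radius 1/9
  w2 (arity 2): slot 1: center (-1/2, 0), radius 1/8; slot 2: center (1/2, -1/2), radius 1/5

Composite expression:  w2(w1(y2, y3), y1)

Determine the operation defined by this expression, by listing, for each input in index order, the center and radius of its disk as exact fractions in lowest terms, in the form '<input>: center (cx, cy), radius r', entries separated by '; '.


y1: center (1/2, -1/2), radius 1/5; y2: center (-1/2, 1/16), radius 1/96; y3: center (-17/32, 0), radius 1/72


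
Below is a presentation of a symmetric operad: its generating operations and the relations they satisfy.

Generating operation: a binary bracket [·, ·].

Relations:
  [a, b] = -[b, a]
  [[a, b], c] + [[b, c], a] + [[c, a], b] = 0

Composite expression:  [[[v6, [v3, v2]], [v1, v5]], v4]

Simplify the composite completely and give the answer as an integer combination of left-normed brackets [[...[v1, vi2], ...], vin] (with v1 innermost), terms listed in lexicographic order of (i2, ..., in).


-[[[[[v1, v5], v2], v3], v6], v4] + [[[[[v1, v5], v3], v2], v6], v4] + [[[[[v1, v5], v6], v2], v3], v4] - [[[[[v1, v5], v6], v3], v2], v4]


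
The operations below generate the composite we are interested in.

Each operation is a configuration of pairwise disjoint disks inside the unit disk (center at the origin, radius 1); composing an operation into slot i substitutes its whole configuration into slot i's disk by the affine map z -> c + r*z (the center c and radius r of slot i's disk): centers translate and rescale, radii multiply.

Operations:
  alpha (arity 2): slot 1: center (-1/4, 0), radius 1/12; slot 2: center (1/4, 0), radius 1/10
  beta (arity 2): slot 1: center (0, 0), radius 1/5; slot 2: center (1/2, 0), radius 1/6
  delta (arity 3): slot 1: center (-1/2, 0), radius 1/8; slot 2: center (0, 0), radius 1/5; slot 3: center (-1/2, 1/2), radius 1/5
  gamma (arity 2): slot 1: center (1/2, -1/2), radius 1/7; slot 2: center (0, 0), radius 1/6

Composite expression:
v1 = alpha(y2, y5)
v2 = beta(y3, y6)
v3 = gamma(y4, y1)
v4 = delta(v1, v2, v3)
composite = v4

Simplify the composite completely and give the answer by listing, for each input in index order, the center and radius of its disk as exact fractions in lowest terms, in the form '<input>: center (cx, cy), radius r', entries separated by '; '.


y1: center (-1/2, 1/2), radius 1/30; y2: center (-17/32, 0), radius 1/96; y3: center (0, 0), radius 1/25; y4: center (-2/5, 2/5), radius 1/35; y5: center (-15/32, 0), radius 1/80; y6: center (1/10, 0), radius 1/30


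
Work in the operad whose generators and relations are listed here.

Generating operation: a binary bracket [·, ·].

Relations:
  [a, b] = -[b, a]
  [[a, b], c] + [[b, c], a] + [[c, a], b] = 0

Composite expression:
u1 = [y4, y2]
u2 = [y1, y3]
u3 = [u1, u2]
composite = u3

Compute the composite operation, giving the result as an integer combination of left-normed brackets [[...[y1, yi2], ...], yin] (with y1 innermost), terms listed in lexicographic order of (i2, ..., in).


Skip Jacobi rewriting: expand, keep y1-initial words, read off terms.
Composite bracket: [[y4, y2], [y1, y3]]
Each bracket splits as ab - ba, giving 8 signed words (2^3 = 8).
Keep just the words that open with y1:
  word y1y3y2y4 has sign +1, contributing +[[[y1, y3], y2], y4]
  word y1y3y4y2 has sign -1, contributing -[[[y1, y3], y4], y2]

[[[y1, y3], y2], y4] - [[[y1, y3], y4], y2]


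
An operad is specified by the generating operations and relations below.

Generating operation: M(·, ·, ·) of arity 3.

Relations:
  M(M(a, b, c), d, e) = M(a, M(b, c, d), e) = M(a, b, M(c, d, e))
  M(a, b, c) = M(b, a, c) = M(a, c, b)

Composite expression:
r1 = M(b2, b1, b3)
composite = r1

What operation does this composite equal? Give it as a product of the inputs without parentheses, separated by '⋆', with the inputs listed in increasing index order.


b1 ⋆ b2 ⋆ b3


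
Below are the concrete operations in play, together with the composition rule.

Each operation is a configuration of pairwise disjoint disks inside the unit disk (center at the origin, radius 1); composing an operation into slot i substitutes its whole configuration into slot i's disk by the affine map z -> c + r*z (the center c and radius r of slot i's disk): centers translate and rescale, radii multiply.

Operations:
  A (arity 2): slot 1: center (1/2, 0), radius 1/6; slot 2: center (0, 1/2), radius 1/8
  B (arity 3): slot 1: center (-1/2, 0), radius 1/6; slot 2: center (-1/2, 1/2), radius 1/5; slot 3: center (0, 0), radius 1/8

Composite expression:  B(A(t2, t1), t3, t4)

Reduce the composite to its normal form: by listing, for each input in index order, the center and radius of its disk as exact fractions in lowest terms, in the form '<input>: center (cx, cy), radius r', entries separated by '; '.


Affine substitution under B: radii multiply and t-centers shift.
input t2: composing its 2 substitution steps yields center (-5/12, 0), radius 1/36
input t1: composing its 2 substitution steps yields center (-1/2, 1/12), radius 1/48
input t3: composing its 1 substitution step yields center (-1/2, 1/2), radius 1/5
input t4: composing its 1 substitution step yields center (0, 0), radius 1/8

t1: center (-1/2, 1/12), radius 1/48; t2: center (-5/12, 0), radius 1/36; t3: center (-1/2, 1/2), radius 1/5; t4: center (0, 0), radius 1/8


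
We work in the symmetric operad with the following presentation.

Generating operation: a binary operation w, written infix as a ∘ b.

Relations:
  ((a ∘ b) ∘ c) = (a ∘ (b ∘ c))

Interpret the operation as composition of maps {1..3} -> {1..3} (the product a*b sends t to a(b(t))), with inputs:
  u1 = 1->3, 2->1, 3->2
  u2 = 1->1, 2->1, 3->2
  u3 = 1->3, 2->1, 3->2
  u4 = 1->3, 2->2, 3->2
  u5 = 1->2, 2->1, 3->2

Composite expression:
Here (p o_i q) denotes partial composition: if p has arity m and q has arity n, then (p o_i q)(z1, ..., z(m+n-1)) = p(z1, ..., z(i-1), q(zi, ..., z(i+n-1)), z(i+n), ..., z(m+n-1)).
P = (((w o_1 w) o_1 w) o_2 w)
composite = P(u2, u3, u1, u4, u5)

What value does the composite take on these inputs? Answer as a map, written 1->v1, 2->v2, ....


(u3 ∘ u1) = 1->2, 2->3, 3->1
(u2 ∘ (u3 ∘ u1)) = 1->1, 2->2, 3->1
((u2 ∘ (u3 ∘ u1)) ∘ u4) = 1->1, 2->2, 3->2
(((u2 ∘ (u3 ∘ u1)) ∘ u4) ∘ u5) = 1->2, 2->1, 3->2

1->2, 2->1, 3->2


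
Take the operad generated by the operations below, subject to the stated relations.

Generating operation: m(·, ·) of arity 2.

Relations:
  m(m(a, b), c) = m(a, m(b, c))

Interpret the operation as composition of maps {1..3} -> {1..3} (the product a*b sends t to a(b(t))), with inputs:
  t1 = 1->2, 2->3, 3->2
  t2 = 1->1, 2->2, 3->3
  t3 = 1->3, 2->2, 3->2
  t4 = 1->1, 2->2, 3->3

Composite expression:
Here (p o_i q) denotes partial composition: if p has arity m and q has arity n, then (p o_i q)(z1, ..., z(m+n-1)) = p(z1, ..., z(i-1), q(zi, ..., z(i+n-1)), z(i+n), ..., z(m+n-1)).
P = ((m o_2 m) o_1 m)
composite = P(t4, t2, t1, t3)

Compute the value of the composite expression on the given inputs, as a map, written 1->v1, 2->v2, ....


1->2, 2->3, 3->3

m(t4, t2) = 1->1, 2->2, 3->3
m(t1, t3) = 1->2, 2->3, 3->3
m(m(t4, t2), m(t1, t3)) = 1->2, 2->3, 3->3


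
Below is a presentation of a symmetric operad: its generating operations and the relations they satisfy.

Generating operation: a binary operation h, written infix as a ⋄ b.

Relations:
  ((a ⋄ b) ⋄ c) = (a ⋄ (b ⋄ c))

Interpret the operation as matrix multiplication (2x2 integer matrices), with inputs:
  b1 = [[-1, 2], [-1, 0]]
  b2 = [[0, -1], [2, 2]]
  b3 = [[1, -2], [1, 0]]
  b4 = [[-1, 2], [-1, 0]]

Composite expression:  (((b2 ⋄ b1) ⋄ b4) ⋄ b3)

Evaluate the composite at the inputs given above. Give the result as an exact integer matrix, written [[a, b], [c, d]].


(b2 ⋄ b1) = [[1, 0], [-4, 4]]
((b2 ⋄ b1) ⋄ b4) = [[-1, 2], [0, -8]]
(((b2 ⋄ b1) ⋄ b4) ⋄ b3) = [[1, 2], [-8, 0]]

[[1, 2], [-8, 0]]


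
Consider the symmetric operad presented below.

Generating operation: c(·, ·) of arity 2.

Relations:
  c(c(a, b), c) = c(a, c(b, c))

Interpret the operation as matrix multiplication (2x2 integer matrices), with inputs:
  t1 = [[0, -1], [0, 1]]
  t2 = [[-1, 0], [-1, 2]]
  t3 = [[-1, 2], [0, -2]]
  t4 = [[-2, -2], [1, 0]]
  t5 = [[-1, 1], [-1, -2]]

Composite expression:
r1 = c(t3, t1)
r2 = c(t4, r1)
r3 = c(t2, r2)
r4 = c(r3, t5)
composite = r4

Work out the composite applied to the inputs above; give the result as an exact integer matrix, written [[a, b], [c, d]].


[[-2, -4], [-8, -16]]

c(t3, t1) = [[0, 3], [0, -2]]
c(t4, c(t3, t1)) = [[0, -2], [0, 3]]
c(t2, c(t4, c(t3, t1))) = [[0, 2], [0, 8]]
c(c(t2, c(t4, c(t3, t1))), t5) = [[-2, -4], [-8, -16]]


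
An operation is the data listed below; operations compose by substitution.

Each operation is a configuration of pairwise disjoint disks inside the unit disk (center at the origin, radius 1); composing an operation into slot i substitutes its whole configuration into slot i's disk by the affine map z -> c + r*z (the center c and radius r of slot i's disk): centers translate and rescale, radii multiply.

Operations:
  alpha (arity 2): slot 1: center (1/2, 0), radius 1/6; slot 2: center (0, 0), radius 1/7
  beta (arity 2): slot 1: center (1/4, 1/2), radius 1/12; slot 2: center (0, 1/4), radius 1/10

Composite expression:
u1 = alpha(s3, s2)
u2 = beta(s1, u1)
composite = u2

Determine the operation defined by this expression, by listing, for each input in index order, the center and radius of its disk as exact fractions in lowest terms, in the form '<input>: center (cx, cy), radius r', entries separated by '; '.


s1: center (1/4, 1/2), radius 1/12; s2: center (0, 1/4), radius 1/70; s3: center (1/20, 1/4), radius 1/60


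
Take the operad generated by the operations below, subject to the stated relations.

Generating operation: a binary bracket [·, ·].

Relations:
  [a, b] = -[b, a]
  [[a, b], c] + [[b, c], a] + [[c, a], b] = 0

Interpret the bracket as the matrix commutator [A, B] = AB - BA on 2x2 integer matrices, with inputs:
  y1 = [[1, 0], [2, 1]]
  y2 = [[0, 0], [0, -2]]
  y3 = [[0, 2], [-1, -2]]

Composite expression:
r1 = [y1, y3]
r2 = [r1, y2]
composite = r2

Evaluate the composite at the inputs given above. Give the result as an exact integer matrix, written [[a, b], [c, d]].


[y1, y3] = [[-4, 0], [4, 4]]
[[y1, y3], y2] = [[0, 0], [8, 0]]

[[0, 0], [8, 0]]


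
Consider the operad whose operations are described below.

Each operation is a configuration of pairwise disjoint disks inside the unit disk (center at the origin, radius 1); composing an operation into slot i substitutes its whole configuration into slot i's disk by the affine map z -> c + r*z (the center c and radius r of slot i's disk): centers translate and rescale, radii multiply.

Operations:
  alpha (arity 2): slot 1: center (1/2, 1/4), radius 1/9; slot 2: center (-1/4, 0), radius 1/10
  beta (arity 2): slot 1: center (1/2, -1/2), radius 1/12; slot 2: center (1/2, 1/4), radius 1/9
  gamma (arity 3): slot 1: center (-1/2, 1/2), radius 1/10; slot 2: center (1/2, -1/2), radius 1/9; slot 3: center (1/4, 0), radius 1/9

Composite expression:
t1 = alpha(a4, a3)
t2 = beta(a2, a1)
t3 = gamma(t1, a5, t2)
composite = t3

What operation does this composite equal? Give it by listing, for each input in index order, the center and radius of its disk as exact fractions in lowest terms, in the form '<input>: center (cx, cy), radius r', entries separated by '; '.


Nesting under gamma composes maps z -> c + r*z down each a-path.
input a4: applying the 2 nested substitutions gives center (-9/20, 21/40), radius 1/90
input a3: applying the 2 nested substitutions gives center (-21/40, 1/2), radius 1/100
input a5: applying the 1 nested substitution gives center (1/2, -1/2), radius 1/9
input a2: applying the 2 nested substitutions gives center (11/36, -1/18), radius 1/108
input a1: applying the 2 nested substitutions gives center (11/36, 1/36), radius 1/81

a1: center (11/36, 1/36), radius 1/81; a2: center (11/36, -1/18), radius 1/108; a3: center (-21/40, 1/2), radius 1/100; a4: center (-9/20, 21/40), radius 1/90; a5: center (1/2, -1/2), radius 1/9


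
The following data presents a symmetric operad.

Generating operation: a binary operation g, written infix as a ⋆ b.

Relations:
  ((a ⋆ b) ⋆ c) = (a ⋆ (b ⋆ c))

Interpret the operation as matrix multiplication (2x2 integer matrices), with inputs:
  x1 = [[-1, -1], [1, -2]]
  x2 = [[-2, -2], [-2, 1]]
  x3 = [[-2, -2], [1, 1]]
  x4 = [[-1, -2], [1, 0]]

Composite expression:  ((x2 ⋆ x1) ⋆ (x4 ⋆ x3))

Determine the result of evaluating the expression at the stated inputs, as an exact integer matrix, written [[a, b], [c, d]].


(x2 ⋆ x1) = [[0, 6], [3, 0]]
(x4 ⋆ x3) = [[0, 0], [-2, -2]]
((x2 ⋆ x1) ⋆ (x4 ⋆ x3)) = [[-12, -12], [0, 0]]

[[-12, -12], [0, 0]]


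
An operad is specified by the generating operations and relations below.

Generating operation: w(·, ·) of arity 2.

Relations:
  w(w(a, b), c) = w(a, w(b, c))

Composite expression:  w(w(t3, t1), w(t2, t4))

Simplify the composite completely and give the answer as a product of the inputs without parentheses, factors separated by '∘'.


t3 ∘ t1 ∘ t2 ∘ t4

All parenthesizations of w agree; list the t-inputs left to right.
w(t3, t1) flattens to t3 ∘ t1
w(t2, t4) flattens to t2 ∘ t4
w(w(t3, t1), w(t2, t4)) flattens to t3 ∘ t1 ∘ t2 ∘ t4


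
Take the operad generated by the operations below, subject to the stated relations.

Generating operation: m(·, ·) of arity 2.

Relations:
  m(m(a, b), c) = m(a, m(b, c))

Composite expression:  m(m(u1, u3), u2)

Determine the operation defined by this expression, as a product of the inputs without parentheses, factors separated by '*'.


u1 * u3 * u2


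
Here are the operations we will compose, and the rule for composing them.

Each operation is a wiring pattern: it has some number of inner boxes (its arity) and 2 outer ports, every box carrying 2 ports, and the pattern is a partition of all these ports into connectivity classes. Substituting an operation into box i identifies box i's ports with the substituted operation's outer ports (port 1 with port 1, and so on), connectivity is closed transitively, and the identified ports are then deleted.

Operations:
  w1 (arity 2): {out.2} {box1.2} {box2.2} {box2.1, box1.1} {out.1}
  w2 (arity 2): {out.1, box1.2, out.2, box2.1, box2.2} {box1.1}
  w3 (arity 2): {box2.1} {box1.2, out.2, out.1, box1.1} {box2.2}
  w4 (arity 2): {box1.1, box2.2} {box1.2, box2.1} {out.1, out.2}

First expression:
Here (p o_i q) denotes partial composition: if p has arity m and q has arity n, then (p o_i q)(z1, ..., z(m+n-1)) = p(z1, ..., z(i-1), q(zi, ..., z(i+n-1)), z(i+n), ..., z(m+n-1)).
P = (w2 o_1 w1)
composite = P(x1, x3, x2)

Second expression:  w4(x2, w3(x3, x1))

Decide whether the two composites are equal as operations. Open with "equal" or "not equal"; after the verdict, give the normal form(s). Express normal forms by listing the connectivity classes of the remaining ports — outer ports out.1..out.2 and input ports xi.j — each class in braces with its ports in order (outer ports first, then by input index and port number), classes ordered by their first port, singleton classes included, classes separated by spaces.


not equal; the first gives {out.1, out.2, x2.1, x2.2} {x1.1, x3.1} {x1.2} {x3.2} and the second {out.1, out.2} {x1.1} {x1.2} {x2.1, x2.2, x3.1, x3.2}

The first expression, normalized: {out.1, out.2, x2.1, x2.2} {x1.1, x3.1} {x1.2} {x3.2}
The second expression, normalized: {out.1, out.2} {x1.1} {x1.2} {x2.1, x2.2, x3.1, x3.2}
Different reductions; not equal.


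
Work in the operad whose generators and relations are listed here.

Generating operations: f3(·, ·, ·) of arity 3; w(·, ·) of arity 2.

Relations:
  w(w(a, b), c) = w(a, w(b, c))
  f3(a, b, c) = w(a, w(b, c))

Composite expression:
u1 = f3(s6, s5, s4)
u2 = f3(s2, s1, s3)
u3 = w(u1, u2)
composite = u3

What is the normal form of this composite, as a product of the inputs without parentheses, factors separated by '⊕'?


Key point: w is associative — brackets drop, the s-order remains.
f3(s6, s5, s4) spells out as s6 ⊕ s5 ⊕ s4
f3(s2, s1, s3) spells out as s2 ⊕ s1 ⊕ s3
w(f3(s6, s5, s4), f3(s2, s1, s3)) spells out as s6 ⊕ s5 ⊕ s4 ⊕ s2 ⊕ s1 ⊕ s3

s6 ⊕ s5 ⊕ s4 ⊕ s2 ⊕ s1 ⊕ s3


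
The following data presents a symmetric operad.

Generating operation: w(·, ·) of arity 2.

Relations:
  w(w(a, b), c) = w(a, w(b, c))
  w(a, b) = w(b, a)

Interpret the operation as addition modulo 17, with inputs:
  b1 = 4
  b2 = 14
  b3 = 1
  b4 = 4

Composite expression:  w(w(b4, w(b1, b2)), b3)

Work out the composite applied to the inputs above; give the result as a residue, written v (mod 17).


6 (mod 17)

w(b1, b2) = 1
w(b4, w(b1, b2)) = 5
w(w(b4, w(b1, b2)), b3) = 6


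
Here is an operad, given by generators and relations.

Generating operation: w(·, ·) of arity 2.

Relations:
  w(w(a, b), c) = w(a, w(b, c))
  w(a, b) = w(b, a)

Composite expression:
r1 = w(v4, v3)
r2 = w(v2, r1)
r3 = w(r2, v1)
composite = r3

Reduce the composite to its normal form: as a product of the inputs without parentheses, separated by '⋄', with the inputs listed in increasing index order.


v1 ⋄ v2 ⋄ v3 ⋄ v4

Reordering under w is free, so list the v-inputs canonically.
w(v4, v3) linearizes to v4 ⋄ v3
w(v2, w(v4, v3)) linearizes to v2 ⋄ v4 ⋄ v3
w(w(v2, w(v4, v3)), v1) linearizes to v2 ⋄ v4 ⋄ v3 ⋄ v1
putting the inputs in ascending order: v1 ⋄ v2 ⋄ v3 ⋄ v4


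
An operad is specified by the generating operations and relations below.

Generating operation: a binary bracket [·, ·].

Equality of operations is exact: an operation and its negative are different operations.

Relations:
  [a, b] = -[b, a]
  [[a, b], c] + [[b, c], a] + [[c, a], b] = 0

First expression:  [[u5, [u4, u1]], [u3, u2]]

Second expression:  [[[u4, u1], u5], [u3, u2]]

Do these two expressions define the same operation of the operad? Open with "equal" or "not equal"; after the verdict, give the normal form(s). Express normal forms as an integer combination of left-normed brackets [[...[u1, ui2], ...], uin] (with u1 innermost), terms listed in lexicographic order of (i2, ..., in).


not equal — first -[[[[u1, u4], u5], u2], u3] + [[[[u1, u4], u5], u3], u2], second [[[[u1, u4], u5], u2], u3] - [[[[u1, u4], u5], u3], u2]

Normal form of the first expression: -[[[[u1, u4], u5], u2], u3] + [[[[u1, u4], u5], u3], u2]
Normal form of the second expression: [[[[u1, u4], u5], u2], u3] - [[[[u1, u4], u5], u3], u2]
Different reductions; not equal.
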